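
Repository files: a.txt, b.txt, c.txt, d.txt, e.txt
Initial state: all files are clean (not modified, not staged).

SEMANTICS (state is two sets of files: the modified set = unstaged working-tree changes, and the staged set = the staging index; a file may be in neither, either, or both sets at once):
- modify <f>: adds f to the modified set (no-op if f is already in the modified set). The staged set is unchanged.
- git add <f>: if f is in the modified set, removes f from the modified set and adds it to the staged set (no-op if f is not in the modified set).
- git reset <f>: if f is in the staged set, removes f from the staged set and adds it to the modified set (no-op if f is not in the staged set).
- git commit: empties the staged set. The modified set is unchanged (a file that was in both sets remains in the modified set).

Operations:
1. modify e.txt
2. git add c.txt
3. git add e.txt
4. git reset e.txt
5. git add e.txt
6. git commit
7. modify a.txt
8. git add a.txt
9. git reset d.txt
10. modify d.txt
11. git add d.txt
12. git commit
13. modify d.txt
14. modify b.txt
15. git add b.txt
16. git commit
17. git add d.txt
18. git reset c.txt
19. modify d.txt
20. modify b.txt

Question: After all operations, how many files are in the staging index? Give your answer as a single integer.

After op 1 (modify e.txt): modified={e.txt} staged={none}
After op 2 (git add c.txt): modified={e.txt} staged={none}
After op 3 (git add e.txt): modified={none} staged={e.txt}
After op 4 (git reset e.txt): modified={e.txt} staged={none}
After op 5 (git add e.txt): modified={none} staged={e.txt}
After op 6 (git commit): modified={none} staged={none}
After op 7 (modify a.txt): modified={a.txt} staged={none}
After op 8 (git add a.txt): modified={none} staged={a.txt}
After op 9 (git reset d.txt): modified={none} staged={a.txt}
After op 10 (modify d.txt): modified={d.txt} staged={a.txt}
After op 11 (git add d.txt): modified={none} staged={a.txt, d.txt}
After op 12 (git commit): modified={none} staged={none}
After op 13 (modify d.txt): modified={d.txt} staged={none}
After op 14 (modify b.txt): modified={b.txt, d.txt} staged={none}
After op 15 (git add b.txt): modified={d.txt} staged={b.txt}
After op 16 (git commit): modified={d.txt} staged={none}
After op 17 (git add d.txt): modified={none} staged={d.txt}
After op 18 (git reset c.txt): modified={none} staged={d.txt}
After op 19 (modify d.txt): modified={d.txt} staged={d.txt}
After op 20 (modify b.txt): modified={b.txt, d.txt} staged={d.txt}
Final staged set: {d.txt} -> count=1

Answer: 1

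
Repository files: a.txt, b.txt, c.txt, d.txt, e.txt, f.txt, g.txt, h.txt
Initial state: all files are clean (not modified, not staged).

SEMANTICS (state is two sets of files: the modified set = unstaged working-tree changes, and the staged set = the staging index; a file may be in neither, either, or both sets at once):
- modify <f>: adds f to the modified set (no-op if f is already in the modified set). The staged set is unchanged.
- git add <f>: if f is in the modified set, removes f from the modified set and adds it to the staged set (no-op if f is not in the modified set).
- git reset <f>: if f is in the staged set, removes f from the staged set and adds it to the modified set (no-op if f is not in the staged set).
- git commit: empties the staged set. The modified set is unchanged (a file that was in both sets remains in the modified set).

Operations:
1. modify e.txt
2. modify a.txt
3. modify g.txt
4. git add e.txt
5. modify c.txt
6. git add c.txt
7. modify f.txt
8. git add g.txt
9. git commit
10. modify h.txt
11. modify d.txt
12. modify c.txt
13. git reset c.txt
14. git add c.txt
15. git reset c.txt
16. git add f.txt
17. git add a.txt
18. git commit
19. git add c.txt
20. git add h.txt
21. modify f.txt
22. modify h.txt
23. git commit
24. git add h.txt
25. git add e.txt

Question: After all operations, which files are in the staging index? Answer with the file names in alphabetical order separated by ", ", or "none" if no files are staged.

Answer: h.txt

Derivation:
After op 1 (modify e.txt): modified={e.txt} staged={none}
After op 2 (modify a.txt): modified={a.txt, e.txt} staged={none}
After op 3 (modify g.txt): modified={a.txt, e.txt, g.txt} staged={none}
After op 4 (git add e.txt): modified={a.txt, g.txt} staged={e.txt}
After op 5 (modify c.txt): modified={a.txt, c.txt, g.txt} staged={e.txt}
After op 6 (git add c.txt): modified={a.txt, g.txt} staged={c.txt, e.txt}
After op 7 (modify f.txt): modified={a.txt, f.txt, g.txt} staged={c.txt, e.txt}
After op 8 (git add g.txt): modified={a.txt, f.txt} staged={c.txt, e.txt, g.txt}
After op 9 (git commit): modified={a.txt, f.txt} staged={none}
After op 10 (modify h.txt): modified={a.txt, f.txt, h.txt} staged={none}
After op 11 (modify d.txt): modified={a.txt, d.txt, f.txt, h.txt} staged={none}
After op 12 (modify c.txt): modified={a.txt, c.txt, d.txt, f.txt, h.txt} staged={none}
After op 13 (git reset c.txt): modified={a.txt, c.txt, d.txt, f.txt, h.txt} staged={none}
After op 14 (git add c.txt): modified={a.txt, d.txt, f.txt, h.txt} staged={c.txt}
After op 15 (git reset c.txt): modified={a.txt, c.txt, d.txt, f.txt, h.txt} staged={none}
After op 16 (git add f.txt): modified={a.txt, c.txt, d.txt, h.txt} staged={f.txt}
After op 17 (git add a.txt): modified={c.txt, d.txt, h.txt} staged={a.txt, f.txt}
After op 18 (git commit): modified={c.txt, d.txt, h.txt} staged={none}
After op 19 (git add c.txt): modified={d.txt, h.txt} staged={c.txt}
After op 20 (git add h.txt): modified={d.txt} staged={c.txt, h.txt}
After op 21 (modify f.txt): modified={d.txt, f.txt} staged={c.txt, h.txt}
After op 22 (modify h.txt): modified={d.txt, f.txt, h.txt} staged={c.txt, h.txt}
After op 23 (git commit): modified={d.txt, f.txt, h.txt} staged={none}
After op 24 (git add h.txt): modified={d.txt, f.txt} staged={h.txt}
After op 25 (git add e.txt): modified={d.txt, f.txt} staged={h.txt}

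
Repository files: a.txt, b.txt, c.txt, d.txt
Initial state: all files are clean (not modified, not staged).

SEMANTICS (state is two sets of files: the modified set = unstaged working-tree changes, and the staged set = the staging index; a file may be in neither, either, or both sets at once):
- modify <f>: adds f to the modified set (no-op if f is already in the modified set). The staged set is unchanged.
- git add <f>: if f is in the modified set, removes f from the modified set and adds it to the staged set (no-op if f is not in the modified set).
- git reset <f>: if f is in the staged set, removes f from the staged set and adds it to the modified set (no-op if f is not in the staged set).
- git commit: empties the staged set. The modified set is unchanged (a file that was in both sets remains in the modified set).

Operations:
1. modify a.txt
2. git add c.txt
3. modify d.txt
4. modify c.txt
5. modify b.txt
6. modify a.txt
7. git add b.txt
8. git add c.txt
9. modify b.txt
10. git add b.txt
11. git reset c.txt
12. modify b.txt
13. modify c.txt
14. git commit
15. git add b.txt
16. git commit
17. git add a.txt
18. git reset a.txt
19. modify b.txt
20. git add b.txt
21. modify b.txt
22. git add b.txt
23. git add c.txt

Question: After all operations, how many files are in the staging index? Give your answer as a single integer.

After op 1 (modify a.txt): modified={a.txt} staged={none}
After op 2 (git add c.txt): modified={a.txt} staged={none}
After op 3 (modify d.txt): modified={a.txt, d.txt} staged={none}
After op 4 (modify c.txt): modified={a.txt, c.txt, d.txt} staged={none}
After op 5 (modify b.txt): modified={a.txt, b.txt, c.txt, d.txt} staged={none}
After op 6 (modify a.txt): modified={a.txt, b.txt, c.txt, d.txt} staged={none}
After op 7 (git add b.txt): modified={a.txt, c.txt, d.txt} staged={b.txt}
After op 8 (git add c.txt): modified={a.txt, d.txt} staged={b.txt, c.txt}
After op 9 (modify b.txt): modified={a.txt, b.txt, d.txt} staged={b.txt, c.txt}
After op 10 (git add b.txt): modified={a.txt, d.txt} staged={b.txt, c.txt}
After op 11 (git reset c.txt): modified={a.txt, c.txt, d.txt} staged={b.txt}
After op 12 (modify b.txt): modified={a.txt, b.txt, c.txt, d.txt} staged={b.txt}
After op 13 (modify c.txt): modified={a.txt, b.txt, c.txt, d.txt} staged={b.txt}
After op 14 (git commit): modified={a.txt, b.txt, c.txt, d.txt} staged={none}
After op 15 (git add b.txt): modified={a.txt, c.txt, d.txt} staged={b.txt}
After op 16 (git commit): modified={a.txt, c.txt, d.txt} staged={none}
After op 17 (git add a.txt): modified={c.txt, d.txt} staged={a.txt}
After op 18 (git reset a.txt): modified={a.txt, c.txt, d.txt} staged={none}
After op 19 (modify b.txt): modified={a.txt, b.txt, c.txt, d.txt} staged={none}
After op 20 (git add b.txt): modified={a.txt, c.txt, d.txt} staged={b.txt}
After op 21 (modify b.txt): modified={a.txt, b.txt, c.txt, d.txt} staged={b.txt}
After op 22 (git add b.txt): modified={a.txt, c.txt, d.txt} staged={b.txt}
After op 23 (git add c.txt): modified={a.txt, d.txt} staged={b.txt, c.txt}
Final staged set: {b.txt, c.txt} -> count=2

Answer: 2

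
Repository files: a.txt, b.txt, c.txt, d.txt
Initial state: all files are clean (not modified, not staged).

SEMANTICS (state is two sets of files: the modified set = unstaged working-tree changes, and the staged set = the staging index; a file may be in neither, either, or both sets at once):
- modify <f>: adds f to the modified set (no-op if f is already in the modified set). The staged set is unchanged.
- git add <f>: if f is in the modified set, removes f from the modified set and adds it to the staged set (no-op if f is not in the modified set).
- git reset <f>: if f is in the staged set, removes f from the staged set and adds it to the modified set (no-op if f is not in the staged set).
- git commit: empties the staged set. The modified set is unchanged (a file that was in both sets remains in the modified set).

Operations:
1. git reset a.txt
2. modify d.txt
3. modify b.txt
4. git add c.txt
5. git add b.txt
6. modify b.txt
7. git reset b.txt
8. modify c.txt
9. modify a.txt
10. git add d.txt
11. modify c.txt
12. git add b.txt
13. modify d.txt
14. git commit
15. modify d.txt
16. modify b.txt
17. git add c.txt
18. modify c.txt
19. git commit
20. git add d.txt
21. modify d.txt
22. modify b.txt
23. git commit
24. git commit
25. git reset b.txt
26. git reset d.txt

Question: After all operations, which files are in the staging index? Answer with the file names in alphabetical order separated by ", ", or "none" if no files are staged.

Answer: none

Derivation:
After op 1 (git reset a.txt): modified={none} staged={none}
After op 2 (modify d.txt): modified={d.txt} staged={none}
After op 3 (modify b.txt): modified={b.txt, d.txt} staged={none}
After op 4 (git add c.txt): modified={b.txt, d.txt} staged={none}
After op 5 (git add b.txt): modified={d.txt} staged={b.txt}
After op 6 (modify b.txt): modified={b.txt, d.txt} staged={b.txt}
After op 7 (git reset b.txt): modified={b.txt, d.txt} staged={none}
After op 8 (modify c.txt): modified={b.txt, c.txt, d.txt} staged={none}
After op 9 (modify a.txt): modified={a.txt, b.txt, c.txt, d.txt} staged={none}
After op 10 (git add d.txt): modified={a.txt, b.txt, c.txt} staged={d.txt}
After op 11 (modify c.txt): modified={a.txt, b.txt, c.txt} staged={d.txt}
After op 12 (git add b.txt): modified={a.txt, c.txt} staged={b.txt, d.txt}
After op 13 (modify d.txt): modified={a.txt, c.txt, d.txt} staged={b.txt, d.txt}
After op 14 (git commit): modified={a.txt, c.txt, d.txt} staged={none}
After op 15 (modify d.txt): modified={a.txt, c.txt, d.txt} staged={none}
After op 16 (modify b.txt): modified={a.txt, b.txt, c.txt, d.txt} staged={none}
After op 17 (git add c.txt): modified={a.txt, b.txt, d.txt} staged={c.txt}
After op 18 (modify c.txt): modified={a.txt, b.txt, c.txt, d.txt} staged={c.txt}
After op 19 (git commit): modified={a.txt, b.txt, c.txt, d.txt} staged={none}
After op 20 (git add d.txt): modified={a.txt, b.txt, c.txt} staged={d.txt}
After op 21 (modify d.txt): modified={a.txt, b.txt, c.txt, d.txt} staged={d.txt}
After op 22 (modify b.txt): modified={a.txt, b.txt, c.txt, d.txt} staged={d.txt}
After op 23 (git commit): modified={a.txt, b.txt, c.txt, d.txt} staged={none}
After op 24 (git commit): modified={a.txt, b.txt, c.txt, d.txt} staged={none}
After op 25 (git reset b.txt): modified={a.txt, b.txt, c.txt, d.txt} staged={none}
After op 26 (git reset d.txt): modified={a.txt, b.txt, c.txt, d.txt} staged={none}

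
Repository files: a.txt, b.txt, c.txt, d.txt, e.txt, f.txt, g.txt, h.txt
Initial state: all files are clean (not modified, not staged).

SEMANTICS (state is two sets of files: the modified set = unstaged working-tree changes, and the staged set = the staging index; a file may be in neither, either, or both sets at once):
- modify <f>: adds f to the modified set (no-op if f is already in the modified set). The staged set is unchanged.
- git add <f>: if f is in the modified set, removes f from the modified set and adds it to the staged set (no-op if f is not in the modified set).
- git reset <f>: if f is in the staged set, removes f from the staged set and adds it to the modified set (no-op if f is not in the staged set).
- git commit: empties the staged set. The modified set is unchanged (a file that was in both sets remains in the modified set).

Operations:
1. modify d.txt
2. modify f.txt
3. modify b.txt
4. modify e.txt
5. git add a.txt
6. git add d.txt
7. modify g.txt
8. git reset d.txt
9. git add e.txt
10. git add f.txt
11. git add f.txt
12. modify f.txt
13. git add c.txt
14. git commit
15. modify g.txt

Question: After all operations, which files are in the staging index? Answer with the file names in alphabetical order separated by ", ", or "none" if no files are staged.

After op 1 (modify d.txt): modified={d.txt} staged={none}
After op 2 (modify f.txt): modified={d.txt, f.txt} staged={none}
After op 3 (modify b.txt): modified={b.txt, d.txt, f.txt} staged={none}
After op 4 (modify e.txt): modified={b.txt, d.txt, e.txt, f.txt} staged={none}
After op 5 (git add a.txt): modified={b.txt, d.txt, e.txt, f.txt} staged={none}
After op 6 (git add d.txt): modified={b.txt, e.txt, f.txt} staged={d.txt}
After op 7 (modify g.txt): modified={b.txt, e.txt, f.txt, g.txt} staged={d.txt}
After op 8 (git reset d.txt): modified={b.txt, d.txt, e.txt, f.txt, g.txt} staged={none}
After op 9 (git add e.txt): modified={b.txt, d.txt, f.txt, g.txt} staged={e.txt}
After op 10 (git add f.txt): modified={b.txt, d.txt, g.txt} staged={e.txt, f.txt}
After op 11 (git add f.txt): modified={b.txt, d.txt, g.txt} staged={e.txt, f.txt}
After op 12 (modify f.txt): modified={b.txt, d.txt, f.txt, g.txt} staged={e.txt, f.txt}
After op 13 (git add c.txt): modified={b.txt, d.txt, f.txt, g.txt} staged={e.txt, f.txt}
After op 14 (git commit): modified={b.txt, d.txt, f.txt, g.txt} staged={none}
After op 15 (modify g.txt): modified={b.txt, d.txt, f.txt, g.txt} staged={none}

Answer: none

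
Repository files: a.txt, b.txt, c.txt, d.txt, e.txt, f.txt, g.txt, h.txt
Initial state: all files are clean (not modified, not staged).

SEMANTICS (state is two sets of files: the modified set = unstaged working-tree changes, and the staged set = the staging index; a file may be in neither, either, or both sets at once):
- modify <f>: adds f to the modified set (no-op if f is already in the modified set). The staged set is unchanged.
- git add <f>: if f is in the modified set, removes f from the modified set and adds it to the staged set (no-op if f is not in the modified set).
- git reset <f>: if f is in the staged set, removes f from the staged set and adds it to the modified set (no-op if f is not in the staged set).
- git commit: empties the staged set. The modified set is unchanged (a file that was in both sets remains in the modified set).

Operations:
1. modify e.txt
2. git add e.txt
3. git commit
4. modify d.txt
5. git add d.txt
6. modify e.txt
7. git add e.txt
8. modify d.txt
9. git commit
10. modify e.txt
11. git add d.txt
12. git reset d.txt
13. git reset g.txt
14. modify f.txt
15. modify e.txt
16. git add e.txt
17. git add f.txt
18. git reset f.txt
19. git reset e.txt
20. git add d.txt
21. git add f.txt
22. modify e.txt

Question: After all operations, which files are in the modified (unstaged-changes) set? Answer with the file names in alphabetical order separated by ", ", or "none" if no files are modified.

Answer: e.txt

Derivation:
After op 1 (modify e.txt): modified={e.txt} staged={none}
After op 2 (git add e.txt): modified={none} staged={e.txt}
After op 3 (git commit): modified={none} staged={none}
After op 4 (modify d.txt): modified={d.txt} staged={none}
After op 5 (git add d.txt): modified={none} staged={d.txt}
After op 6 (modify e.txt): modified={e.txt} staged={d.txt}
After op 7 (git add e.txt): modified={none} staged={d.txt, e.txt}
After op 8 (modify d.txt): modified={d.txt} staged={d.txt, e.txt}
After op 9 (git commit): modified={d.txt} staged={none}
After op 10 (modify e.txt): modified={d.txt, e.txt} staged={none}
After op 11 (git add d.txt): modified={e.txt} staged={d.txt}
After op 12 (git reset d.txt): modified={d.txt, e.txt} staged={none}
After op 13 (git reset g.txt): modified={d.txt, e.txt} staged={none}
After op 14 (modify f.txt): modified={d.txt, e.txt, f.txt} staged={none}
After op 15 (modify e.txt): modified={d.txt, e.txt, f.txt} staged={none}
After op 16 (git add e.txt): modified={d.txt, f.txt} staged={e.txt}
After op 17 (git add f.txt): modified={d.txt} staged={e.txt, f.txt}
After op 18 (git reset f.txt): modified={d.txt, f.txt} staged={e.txt}
After op 19 (git reset e.txt): modified={d.txt, e.txt, f.txt} staged={none}
After op 20 (git add d.txt): modified={e.txt, f.txt} staged={d.txt}
After op 21 (git add f.txt): modified={e.txt} staged={d.txt, f.txt}
After op 22 (modify e.txt): modified={e.txt} staged={d.txt, f.txt}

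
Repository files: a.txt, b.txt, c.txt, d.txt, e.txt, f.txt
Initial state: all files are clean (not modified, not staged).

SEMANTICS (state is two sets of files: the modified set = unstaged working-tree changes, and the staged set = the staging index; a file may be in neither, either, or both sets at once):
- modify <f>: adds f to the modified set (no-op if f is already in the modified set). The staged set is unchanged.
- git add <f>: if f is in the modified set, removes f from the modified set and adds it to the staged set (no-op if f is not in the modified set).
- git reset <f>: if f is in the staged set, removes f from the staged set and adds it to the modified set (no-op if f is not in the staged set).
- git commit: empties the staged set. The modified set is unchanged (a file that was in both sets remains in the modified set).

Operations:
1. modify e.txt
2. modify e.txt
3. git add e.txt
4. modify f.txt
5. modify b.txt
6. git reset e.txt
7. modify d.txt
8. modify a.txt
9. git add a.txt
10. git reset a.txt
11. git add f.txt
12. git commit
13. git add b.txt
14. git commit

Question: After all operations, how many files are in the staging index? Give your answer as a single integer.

After op 1 (modify e.txt): modified={e.txt} staged={none}
After op 2 (modify e.txt): modified={e.txt} staged={none}
After op 3 (git add e.txt): modified={none} staged={e.txt}
After op 4 (modify f.txt): modified={f.txt} staged={e.txt}
After op 5 (modify b.txt): modified={b.txt, f.txt} staged={e.txt}
After op 6 (git reset e.txt): modified={b.txt, e.txt, f.txt} staged={none}
After op 7 (modify d.txt): modified={b.txt, d.txt, e.txt, f.txt} staged={none}
After op 8 (modify a.txt): modified={a.txt, b.txt, d.txt, e.txt, f.txt} staged={none}
After op 9 (git add a.txt): modified={b.txt, d.txt, e.txt, f.txt} staged={a.txt}
After op 10 (git reset a.txt): modified={a.txt, b.txt, d.txt, e.txt, f.txt} staged={none}
After op 11 (git add f.txt): modified={a.txt, b.txt, d.txt, e.txt} staged={f.txt}
After op 12 (git commit): modified={a.txt, b.txt, d.txt, e.txt} staged={none}
After op 13 (git add b.txt): modified={a.txt, d.txt, e.txt} staged={b.txt}
After op 14 (git commit): modified={a.txt, d.txt, e.txt} staged={none}
Final staged set: {none} -> count=0

Answer: 0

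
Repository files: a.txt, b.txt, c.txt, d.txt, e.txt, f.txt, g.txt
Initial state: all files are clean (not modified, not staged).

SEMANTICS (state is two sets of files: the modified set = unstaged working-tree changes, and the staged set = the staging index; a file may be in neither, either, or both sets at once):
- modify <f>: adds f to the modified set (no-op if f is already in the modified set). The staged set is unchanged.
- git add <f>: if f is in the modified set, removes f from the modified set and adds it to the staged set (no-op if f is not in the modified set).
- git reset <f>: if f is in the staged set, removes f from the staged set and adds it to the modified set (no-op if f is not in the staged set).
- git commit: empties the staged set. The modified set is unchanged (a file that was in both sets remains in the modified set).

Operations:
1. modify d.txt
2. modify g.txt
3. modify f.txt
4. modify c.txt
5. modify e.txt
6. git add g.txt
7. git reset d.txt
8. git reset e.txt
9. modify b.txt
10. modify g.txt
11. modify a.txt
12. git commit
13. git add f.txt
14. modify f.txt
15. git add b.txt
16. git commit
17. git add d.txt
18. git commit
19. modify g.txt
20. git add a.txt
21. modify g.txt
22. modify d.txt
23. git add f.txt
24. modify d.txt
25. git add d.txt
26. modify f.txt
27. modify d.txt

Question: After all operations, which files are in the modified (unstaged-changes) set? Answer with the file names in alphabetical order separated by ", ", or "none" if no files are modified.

After op 1 (modify d.txt): modified={d.txt} staged={none}
After op 2 (modify g.txt): modified={d.txt, g.txt} staged={none}
After op 3 (modify f.txt): modified={d.txt, f.txt, g.txt} staged={none}
After op 4 (modify c.txt): modified={c.txt, d.txt, f.txt, g.txt} staged={none}
After op 5 (modify e.txt): modified={c.txt, d.txt, e.txt, f.txt, g.txt} staged={none}
After op 6 (git add g.txt): modified={c.txt, d.txt, e.txt, f.txt} staged={g.txt}
After op 7 (git reset d.txt): modified={c.txt, d.txt, e.txt, f.txt} staged={g.txt}
After op 8 (git reset e.txt): modified={c.txt, d.txt, e.txt, f.txt} staged={g.txt}
After op 9 (modify b.txt): modified={b.txt, c.txt, d.txt, e.txt, f.txt} staged={g.txt}
After op 10 (modify g.txt): modified={b.txt, c.txt, d.txt, e.txt, f.txt, g.txt} staged={g.txt}
After op 11 (modify a.txt): modified={a.txt, b.txt, c.txt, d.txt, e.txt, f.txt, g.txt} staged={g.txt}
After op 12 (git commit): modified={a.txt, b.txt, c.txt, d.txt, e.txt, f.txt, g.txt} staged={none}
After op 13 (git add f.txt): modified={a.txt, b.txt, c.txt, d.txt, e.txt, g.txt} staged={f.txt}
After op 14 (modify f.txt): modified={a.txt, b.txt, c.txt, d.txt, e.txt, f.txt, g.txt} staged={f.txt}
After op 15 (git add b.txt): modified={a.txt, c.txt, d.txt, e.txt, f.txt, g.txt} staged={b.txt, f.txt}
After op 16 (git commit): modified={a.txt, c.txt, d.txt, e.txt, f.txt, g.txt} staged={none}
After op 17 (git add d.txt): modified={a.txt, c.txt, e.txt, f.txt, g.txt} staged={d.txt}
After op 18 (git commit): modified={a.txt, c.txt, e.txt, f.txt, g.txt} staged={none}
After op 19 (modify g.txt): modified={a.txt, c.txt, e.txt, f.txt, g.txt} staged={none}
After op 20 (git add a.txt): modified={c.txt, e.txt, f.txt, g.txt} staged={a.txt}
After op 21 (modify g.txt): modified={c.txt, e.txt, f.txt, g.txt} staged={a.txt}
After op 22 (modify d.txt): modified={c.txt, d.txt, e.txt, f.txt, g.txt} staged={a.txt}
After op 23 (git add f.txt): modified={c.txt, d.txt, e.txt, g.txt} staged={a.txt, f.txt}
After op 24 (modify d.txt): modified={c.txt, d.txt, e.txt, g.txt} staged={a.txt, f.txt}
After op 25 (git add d.txt): modified={c.txt, e.txt, g.txt} staged={a.txt, d.txt, f.txt}
After op 26 (modify f.txt): modified={c.txt, e.txt, f.txt, g.txt} staged={a.txt, d.txt, f.txt}
After op 27 (modify d.txt): modified={c.txt, d.txt, e.txt, f.txt, g.txt} staged={a.txt, d.txt, f.txt}

Answer: c.txt, d.txt, e.txt, f.txt, g.txt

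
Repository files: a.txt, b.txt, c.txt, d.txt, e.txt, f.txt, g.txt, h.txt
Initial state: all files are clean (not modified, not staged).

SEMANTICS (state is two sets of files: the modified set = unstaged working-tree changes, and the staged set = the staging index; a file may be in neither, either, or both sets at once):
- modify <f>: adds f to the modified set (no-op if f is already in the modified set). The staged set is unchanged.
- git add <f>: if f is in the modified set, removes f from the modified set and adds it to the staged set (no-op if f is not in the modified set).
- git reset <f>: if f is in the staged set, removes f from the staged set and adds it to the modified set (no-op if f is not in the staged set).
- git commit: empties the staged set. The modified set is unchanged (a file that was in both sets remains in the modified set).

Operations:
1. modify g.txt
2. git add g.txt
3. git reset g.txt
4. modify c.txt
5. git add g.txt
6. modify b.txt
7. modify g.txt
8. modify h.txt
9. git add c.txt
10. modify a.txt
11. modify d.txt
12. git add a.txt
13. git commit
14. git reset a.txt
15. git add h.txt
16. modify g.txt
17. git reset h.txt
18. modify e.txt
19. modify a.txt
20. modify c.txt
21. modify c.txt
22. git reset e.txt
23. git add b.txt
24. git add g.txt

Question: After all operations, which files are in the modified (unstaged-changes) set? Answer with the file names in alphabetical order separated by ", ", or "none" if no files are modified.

Answer: a.txt, c.txt, d.txt, e.txt, h.txt

Derivation:
After op 1 (modify g.txt): modified={g.txt} staged={none}
After op 2 (git add g.txt): modified={none} staged={g.txt}
After op 3 (git reset g.txt): modified={g.txt} staged={none}
After op 4 (modify c.txt): modified={c.txt, g.txt} staged={none}
After op 5 (git add g.txt): modified={c.txt} staged={g.txt}
After op 6 (modify b.txt): modified={b.txt, c.txt} staged={g.txt}
After op 7 (modify g.txt): modified={b.txt, c.txt, g.txt} staged={g.txt}
After op 8 (modify h.txt): modified={b.txt, c.txt, g.txt, h.txt} staged={g.txt}
After op 9 (git add c.txt): modified={b.txt, g.txt, h.txt} staged={c.txt, g.txt}
After op 10 (modify a.txt): modified={a.txt, b.txt, g.txt, h.txt} staged={c.txt, g.txt}
After op 11 (modify d.txt): modified={a.txt, b.txt, d.txt, g.txt, h.txt} staged={c.txt, g.txt}
After op 12 (git add a.txt): modified={b.txt, d.txt, g.txt, h.txt} staged={a.txt, c.txt, g.txt}
After op 13 (git commit): modified={b.txt, d.txt, g.txt, h.txt} staged={none}
After op 14 (git reset a.txt): modified={b.txt, d.txt, g.txt, h.txt} staged={none}
After op 15 (git add h.txt): modified={b.txt, d.txt, g.txt} staged={h.txt}
After op 16 (modify g.txt): modified={b.txt, d.txt, g.txt} staged={h.txt}
After op 17 (git reset h.txt): modified={b.txt, d.txt, g.txt, h.txt} staged={none}
After op 18 (modify e.txt): modified={b.txt, d.txt, e.txt, g.txt, h.txt} staged={none}
After op 19 (modify a.txt): modified={a.txt, b.txt, d.txt, e.txt, g.txt, h.txt} staged={none}
After op 20 (modify c.txt): modified={a.txt, b.txt, c.txt, d.txt, e.txt, g.txt, h.txt} staged={none}
After op 21 (modify c.txt): modified={a.txt, b.txt, c.txt, d.txt, e.txt, g.txt, h.txt} staged={none}
After op 22 (git reset e.txt): modified={a.txt, b.txt, c.txt, d.txt, e.txt, g.txt, h.txt} staged={none}
After op 23 (git add b.txt): modified={a.txt, c.txt, d.txt, e.txt, g.txt, h.txt} staged={b.txt}
After op 24 (git add g.txt): modified={a.txt, c.txt, d.txt, e.txt, h.txt} staged={b.txt, g.txt}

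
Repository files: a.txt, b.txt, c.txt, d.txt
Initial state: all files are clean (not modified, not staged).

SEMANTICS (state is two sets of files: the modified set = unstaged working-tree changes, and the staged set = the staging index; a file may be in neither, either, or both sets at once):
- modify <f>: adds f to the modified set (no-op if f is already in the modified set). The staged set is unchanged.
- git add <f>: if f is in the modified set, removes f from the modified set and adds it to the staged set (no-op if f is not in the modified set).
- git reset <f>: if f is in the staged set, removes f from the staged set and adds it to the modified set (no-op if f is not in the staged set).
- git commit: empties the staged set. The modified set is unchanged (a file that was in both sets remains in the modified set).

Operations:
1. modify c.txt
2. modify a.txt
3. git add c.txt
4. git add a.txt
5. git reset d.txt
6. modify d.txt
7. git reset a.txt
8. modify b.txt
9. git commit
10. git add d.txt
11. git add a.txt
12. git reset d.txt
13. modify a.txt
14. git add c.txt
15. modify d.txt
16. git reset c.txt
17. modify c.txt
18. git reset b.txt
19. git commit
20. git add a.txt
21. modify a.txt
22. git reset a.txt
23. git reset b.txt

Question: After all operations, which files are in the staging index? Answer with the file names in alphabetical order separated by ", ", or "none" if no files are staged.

After op 1 (modify c.txt): modified={c.txt} staged={none}
After op 2 (modify a.txt): modified={a.txt, c.txt} staged={none}
After op 3 (git add c.txt): modified={a.txt} staged={c.txt}
After op 4 (git add a.txt): modified={none} staged={a.txt, c.txt}
After op 5 (git reset d.txt): modified={none} staged={a.txt, c.txt}
After op 6 (modify d.txt): modified={d.txt} staged={a.txt, c.txt}
After op 7 (git reset a.txt): modified={a.txt, d.txt} staged={c.txt}
After op 8 (modify b.txt): modified={a.txt, b.txt, d.txt} staged={c.txt}
After op 9 (git commit): modified={a.txt, b.txt, d.txt} staged={none}
After op 10 (git add d.txt): modified={a.txt, b.txt} staged={d.txt}
After op 11 (git add a.txt): modified={b.txt} staged={a.txt, d.txt}
After op 12 (git reset d.txt): modified={b.txt, d.txt} staged={a.txt}
After op 13 (modify a.txt): modified={a.txt, b.txt, d.txt} staged={a.txt}
After op 14 (git add c.txt): modified={a.txt, b.txt, d.txt} staged={a.txt}
After op 15 (modify d.txt): modified={a.txt, b.txt, d.txt} staged={a.txt}
After op 16 (git reset c.txt): modified={a.txt, b.txt, d.txt} staged={a.txt}
After op 17 (modify c.txt): modified={a.txt, b.txt, c.txt, d.txt} staged={a.txt}
After op 18 (git reset b.txt): modified={a.txt, b.txt, c.txt, d.txt} staged={a.txt}
After op 19 (git commit): modified={a.txt, b.txt, c.txt, d.txt} staged={none}
After op 20 (git add a.txt): modified={b.txt, c.txt, d.txt} staged={a.txt}
After op 21 (modify a.txt): modified={a.txt, b.txt, c.txt, d.txt} staged={a.txt}
After op 22 (git reset a.txt): modified={a.txt, b.txt, c.txt, d.txt} staged={none}
After op 23 (git reset b.txt): modified={a.txt, b.txt, c.txt, d.txt} staged={none}

Answer: none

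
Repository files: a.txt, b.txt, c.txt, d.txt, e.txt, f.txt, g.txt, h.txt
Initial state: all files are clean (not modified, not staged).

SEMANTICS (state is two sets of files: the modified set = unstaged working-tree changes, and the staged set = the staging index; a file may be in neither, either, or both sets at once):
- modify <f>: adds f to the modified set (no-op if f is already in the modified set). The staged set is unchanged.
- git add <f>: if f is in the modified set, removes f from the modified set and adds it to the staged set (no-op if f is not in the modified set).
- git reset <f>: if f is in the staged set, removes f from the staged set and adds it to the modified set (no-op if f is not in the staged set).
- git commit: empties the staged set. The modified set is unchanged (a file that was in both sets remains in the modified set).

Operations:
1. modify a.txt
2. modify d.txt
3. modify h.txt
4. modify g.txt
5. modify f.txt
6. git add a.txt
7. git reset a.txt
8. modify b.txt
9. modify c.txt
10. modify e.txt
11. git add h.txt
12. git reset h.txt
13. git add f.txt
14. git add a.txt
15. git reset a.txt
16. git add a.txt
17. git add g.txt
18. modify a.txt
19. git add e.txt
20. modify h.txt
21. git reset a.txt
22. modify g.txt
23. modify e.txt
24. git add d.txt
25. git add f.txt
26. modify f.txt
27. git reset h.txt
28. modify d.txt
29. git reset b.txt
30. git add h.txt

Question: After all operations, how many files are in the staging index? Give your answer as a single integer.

Answer: 5

Derivation:
After op 1 (modify a.txt): modified={a.txt} staged={none}
After op 2 (modify d.txt): modified={a.txt, d.txt} staged={none}
After op 3 (modify h.txt): modified={a.txt, d.txt, h.txt} staged={none}
After op 4 (modify g.txt): modified={a.txt, d.txt, g.txt, h.txt} staged={none}
After op 5 (modify f.txt): modified={a.txt, d.txt, f.txt, g.txt, h.txt} staged={none}
After op 6 (git add a.txt): modified={d.txt, f.txt, g.txt, h.txt} staged={a.txt}
After op 7 (git reset a.txt): modified={a.txt, d.txt, f.txt, g.txt, h.txt} staged={none}
After op 8 (modify b.txt): modified={a.txt, b.txt, d.txt, f.txt, g.txt, h.txt} staged={none}
After op 9 (modify c.txt): modified={a.txt, b.txt, c.txt, d.txt, f.txt, g.txt, h.txt} staged={none}
After op 10 (modify e.txt): modified={a.txt, b.txt, c.txt, d.txt, e.txt, f.txt, g.txt, h.txt} staged={none}
After op 11 (git add h.txt): modified={a.txt, b.txt, c.txt, d.txt, e.txt, f.txt, g.txt} staged={h.txt}
After op 12 (git reset h.txt): modified={a.txt, b.txt, c.txt, d.txt, e.txt, f.txt, g.txt, h.txt} staged={none}
After op 13 (git add f.txt): modified={a.txt, b.txt, c.txt, d.txt, e.txt, g.txt, h.txt} staged={f.txt}
After op 14 (git add a.txt): modified={b.txt, c.txt, d.txt, e.txt, g.txt, h.txt} staged={a.txt, f.txt}
After op 15 (git reset a.txt): modified={a.txt, b.txt, c.txt, d.txt, e.txt, g.txt, h.txt} staged={f.txt}
After op 16 (git add a.txt): modified={b.txt, c.txt, d.txt, e.txt, g.txt, h.txt} staged={a.txt, f.txt}
After op 17 (git add g.txt): modified={b.txt, c.txt, d.txt, e.txt, h.txt} staged={a.txt, f.txt, g.txt}
After op 18 (modify a.txt): modified={a.txt, b.txt, c.txt, d.txt, e.txt, h.txt} staged={a.txt, f.txt, g.txt}
After op 19 (git add e.txt): modified={a.txt, b.txt, c.txt, d.txt, h.txt} staged={a.txt, e.txt, f.txt, g.txt}
After op 20 (modify h.txt): modified={a.txt, b.txt, c.txt, d.txt, h.txt} staged={a.txt, e.txt, f.txt, g.txt}
After op 21 (git reset a.txt): modified={a.txt, b.txt, c.txt, d.txt, h.txt} staged={e.txt, f.txt, g.txt}
After op 22 (modify g.txt): modified={a.txt, b.txt, c.txt, d.txt, g.txt, h.txt} staged={e.txt, f.txt, g.txt}
After op 23 (modify e.txt): modified={a.txt, b.txt, c.txt, d.txt, e.txt, g.txt, h.txt} staged={e.txt, f.txt, g.txt}
After op 24 (git add d.txt): modified={a.txt, b.txt, c.txt, e.txt, g.txt, h.txt} staged={d.txt, e.txt, f.txt, g.txt}
After op 25 (git add f.txt): modified={a.txt, b.txt, c.txt, e.txt, g.txt, h.txt} staged={d.txt, e.txt, f.txt, g.txt}
After op 26 (modify f.txt): modified={a.txt, b.txt, c.txt, e.txt, f.txt, g.txt, h.txt} staged={d.txt, e.txt, f.txt, g.txt}
After op 27 (git reset h.txt): modified={a.txt, b.txt, c.txt, e.txt, f.txt, g.txt, h.txt} staged={d.txt, e.txt, f.txt, g.txt}
After op 28 (modify d.txt): modified={a.txt, b.txt, c.txt, d.txt, e.txt, f.txt, g.txt, h.txt} staged={d.txt, e.txt, f.txt, g.txt}
After op 29 (git reset b.txt): modified={a.txt, b.txt, c.txt, d.txt, e.txt, f.txt, g.txt, h.txt} staged={d.txt, e.txt, f.txt, g.txt}
After op 30 (git add h.txt): modified={a.txt, b.txt, c.txt, d.txt, e.txt, f.txt, g.txt} staged={d.txt, e.txt, f.txt, g.txt, h.txt}
Final staged set: {d.txt, e.txt, f.txt, g.txt, h.txt} -> count=5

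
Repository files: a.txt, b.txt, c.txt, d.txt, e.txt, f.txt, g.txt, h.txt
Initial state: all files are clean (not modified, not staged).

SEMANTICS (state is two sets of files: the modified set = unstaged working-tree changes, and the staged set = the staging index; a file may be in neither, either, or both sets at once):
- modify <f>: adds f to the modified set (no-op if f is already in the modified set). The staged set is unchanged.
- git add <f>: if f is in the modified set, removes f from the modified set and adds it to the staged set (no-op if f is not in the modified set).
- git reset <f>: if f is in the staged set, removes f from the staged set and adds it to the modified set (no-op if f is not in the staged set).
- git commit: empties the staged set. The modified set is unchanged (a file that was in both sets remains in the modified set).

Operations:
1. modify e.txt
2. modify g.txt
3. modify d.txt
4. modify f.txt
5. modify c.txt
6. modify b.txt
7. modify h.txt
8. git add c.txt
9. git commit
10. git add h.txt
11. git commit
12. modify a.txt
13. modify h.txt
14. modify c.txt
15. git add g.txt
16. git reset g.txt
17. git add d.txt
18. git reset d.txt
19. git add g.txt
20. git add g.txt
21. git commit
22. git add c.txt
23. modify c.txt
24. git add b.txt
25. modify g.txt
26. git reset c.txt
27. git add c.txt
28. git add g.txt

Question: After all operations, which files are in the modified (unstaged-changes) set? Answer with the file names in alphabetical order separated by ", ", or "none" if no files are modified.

Answer: a.txt, d.txt, e.txt, f.txt, h.txt

Derivation:
After op 1 (modify e.txt): modified={e.txt} staged={none}
After op 2 (modify g.txt): modified={e.txt, g.txt} staged={none}
After op 3 (modify d.txt): modified={d.txt, e.txt, g.txt} staged={none}
After op 4 (modify f.txt): modified={d.txt, e.txt, f.txt, g.txt} staged={none}
After op 5 (modify c.txt): modified={c.txt, d.txt, e.txt, f.txt, g.txt} staged={none}
After op 6 (modify b.txt): modified={b.txt, c.txt, d.txt, e.txt, f.txt, g.txt} staged={none}
After op 7 (modify h.txt): modified={b.txt, c.txt, d.txt, e.txt, f.txt, g.txt, h.txt} staged={none}
After op 8 (git add c.txt): modified={b.txt, d.txt, e.txt, f.txt, g.txt, h.txt} staged={c.txt}
After op 9 (git commit): modified={b.txt, d.txt, e.txt, f.txt, g.txt, h.txt} staged={none}
After op 10 (git add h.txt): modified={b.txt, d.txt, e.txt, f.txt, g.txt} staged={h.txt}
After op 11 (git commit): modified={b.txt, d.txt, e.txt, f.txt, g.txt} staged={none}
After op 12 (modify a.txt): modified={a.txt, b.txt, d.txt, e.txt, f.txt, g.txt} staged={none}
After op 13 (modify h.txt): modified={a.txt, b.txt, d.txt, e.txt, f.txt, g.txt, h.txt} staged={none}
After op 14 (modify c.txt): modified={a.txt, b.txt, c.txt, d.txt, e.txt, f.txt, g.txt, h.txt} staged={none}
After op 15 (git add g.txt): modified={a.txt, b.txt, c.txt, d.txt, e.txt, f.txt, h.txt} staged={g.txt}
After op 16 (git reset g.txt): modified={a.txt, b.txt, c.txt, d.txt, e.txt, f.txt, g.txt, h.txt} staged={none}
After op 17 (git add d.txt): modified={a.txt, b.txt, c.txt, e.txt, f.txt, g.txt, h.txt} staged={d.txt}
After op 18 (git reset d.txt): modified={a.txt, b.txt, c.txt, d.txt, e.txt, f.txt, g.txt, h.txt} staged={none}
After op 19 (git add g.txt): modified={a.txt, b.txt, c.txt, d.txt, e.txt, f.txt, h.txt} staged={g.txt}
After op 20 (git add g.txt): modified={a.txt, b.txt, c.txt, d.txt, e.txt, f.txt, h.txt} staged={g.txt}
After op 21 (git commit): modified={a.txt, b.txt, c.txt, d.txt, e.txt, f.txt, h.txt} staged={none}
After op 22 (git add c.txt): modified={a.txt, b.txt, d.txt, e.txt, f.txt, h.txt} staged={c.txt}
After op 23 (modify c.txt): modified={a.txt, b.txt, c.txt, d.txt, e.txt, f.txt, h.txt} staged={c.txt}
After op 24 (git add b.txt): modified={a.txt, c.txt, d.txt, e.txt, f.txt, h.txt} staged={b.txt, c.txt}
After op 25 (modify g.txt): modified={a.txt, c.txt, d.txt, e.txt, f.txt, g.txt, h.txt} staged={b.txt, c.txt}
After op 26 (git reset c.txt): modified={a.txt, c.txt, d.txt, e.txt, f.txt, g.txt, h.txt} staged={b.txt}
After op 27 (git add c.txt): modified={a.txt, d.txt, e.txt, f.txt, g.txt, h.txt} staged={b.txt, c.txt}
After op 28 (git add g.txt): modified={a.txt, d.txt, e.txt, f.txt, h.txt} staged={b.txt, c.txt, g.txt}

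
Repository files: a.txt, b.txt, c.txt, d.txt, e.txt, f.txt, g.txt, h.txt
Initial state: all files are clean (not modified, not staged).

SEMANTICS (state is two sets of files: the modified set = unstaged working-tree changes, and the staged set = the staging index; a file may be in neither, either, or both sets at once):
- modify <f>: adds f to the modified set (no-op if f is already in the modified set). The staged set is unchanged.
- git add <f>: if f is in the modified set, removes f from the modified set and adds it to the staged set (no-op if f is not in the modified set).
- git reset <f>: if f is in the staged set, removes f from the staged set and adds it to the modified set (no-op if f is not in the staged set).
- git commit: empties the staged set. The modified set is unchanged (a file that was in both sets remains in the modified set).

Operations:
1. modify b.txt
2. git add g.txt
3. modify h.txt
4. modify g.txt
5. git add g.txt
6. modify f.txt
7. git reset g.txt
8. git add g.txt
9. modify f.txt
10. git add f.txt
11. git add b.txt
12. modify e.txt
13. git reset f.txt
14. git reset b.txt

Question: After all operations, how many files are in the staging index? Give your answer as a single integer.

Answer: 1

Derivation:
After op 1 (modify b.txt): modified={b.txt} staged={none}
After op 2 (git add g.txt): modified={b.txt} staged={none}
After op 3 (modify h.txt): modified={b.txt, h.txt} staged={none}
After op 4 (modify g.txt): modified={b.txt, g.txt, h.txt} staged={none}
After op 5 (git add g.txt): modified={b.txt, h.txt} staged={g.txt}
After op 6 (modify f.txt): modified={b.txt, f.txt, h.txt} staged={g.txt}
After op 7 (git reset g.txt): modified={b.txt, f.txt, g.txt, h.txt} staged={none}
After op 8 (git add g.txt): modified={b.txt, f.txt, h.txt} staged={g.txt}
After op 9 (modify f.txt): modified={b.txt, f.txt, h.txt} staged={g.txt}
After op 10 (git add f.txt): modified={b.txt, h.txt} staged={f.txt, g.txt}
After op 11 (git add b.txt): modified={h.txt} staged={b.txt, f.txt, g.txt}
After op 12 (modify e.txt): modified={e.txt, h.txt} staged={b.txt, f.txt, g.txt}
After op 13 (git reset f.txt): modified={e.txt, f.txt, h.txt} staged={b.txt, g.txt}
After op 14 (git reset b.txt): modified={b.txt, e.txt, f.txt, h.txt} staged={g.txt}
Final staged set: {g.txt} -> count=1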